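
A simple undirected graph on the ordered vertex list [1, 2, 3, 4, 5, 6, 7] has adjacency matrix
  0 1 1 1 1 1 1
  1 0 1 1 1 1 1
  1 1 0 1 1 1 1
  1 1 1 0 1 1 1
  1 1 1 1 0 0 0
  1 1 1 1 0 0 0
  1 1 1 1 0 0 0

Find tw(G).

4

A width-4 tree decomposition is:
Bags: B1 = {1, 2, 3, 4, 7}  B2 = {1, 2, 3, 4, 6}  B3 = {1, 2, 3, 4, 5}
Tree: B1–B2, B2–B3
Every bag has size at most 5, so the width is 5 − 1 = 4 and tw(G) ≤ 4. On the other hand G contains the 5-clique {1, 2, 3, 4, 5}. A clique must lie in a single bag of any decomposition, so no decomposition can have width below 4. The upper and lower bounds meet at 4, so that is the treewidth.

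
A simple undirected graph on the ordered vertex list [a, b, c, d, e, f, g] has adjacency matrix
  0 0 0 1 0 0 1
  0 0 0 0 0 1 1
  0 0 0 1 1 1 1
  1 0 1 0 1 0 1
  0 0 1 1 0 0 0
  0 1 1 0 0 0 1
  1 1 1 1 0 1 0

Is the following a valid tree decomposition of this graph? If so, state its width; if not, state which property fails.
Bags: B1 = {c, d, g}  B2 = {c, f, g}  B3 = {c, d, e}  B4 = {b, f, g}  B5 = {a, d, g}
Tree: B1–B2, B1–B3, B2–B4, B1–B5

Vertex coverage: the bags together contain {a, b, c, d, e, f, g}, the full vertex set. Edge coverage: each edge of G has both endpoints in at least one bag. Running intersection: for every vertex, the bags containing it form a connected subtree. All three properties hold, so this is a valid tree decomposition of width max|bag| − 1 = 2, and hence tw(G) ≤ 2.

Yes; width 2.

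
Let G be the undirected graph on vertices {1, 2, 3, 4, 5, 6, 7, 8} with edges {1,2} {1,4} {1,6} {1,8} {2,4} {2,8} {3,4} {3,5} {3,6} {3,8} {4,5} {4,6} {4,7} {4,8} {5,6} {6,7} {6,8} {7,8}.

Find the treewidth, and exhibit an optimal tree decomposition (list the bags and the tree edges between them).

Treewidth 3.
One such decomposition:
Bags: B1 = {3, 4, 5, 6}  B2 = {3, 4, 6, 8}  B3 = {4, 6, 7, 8}  B4 = {1, 4, 6, 8}  B5 = {1, 2, 4, 8}
Tree: B1–B2, B2–B3, B3–B4, B4–B5

The largest bag has 4 vertices, giving width 3; this decomposition certifies tw(G) ≤ 3. For the lower bound, the 4 vertices {1, 2, 4, 8} are pairwise adjacent, and any tree decomposition puts a clique entirely inside one bag — forcing width ≥ 3. Hence tw(G) = 3 exactly.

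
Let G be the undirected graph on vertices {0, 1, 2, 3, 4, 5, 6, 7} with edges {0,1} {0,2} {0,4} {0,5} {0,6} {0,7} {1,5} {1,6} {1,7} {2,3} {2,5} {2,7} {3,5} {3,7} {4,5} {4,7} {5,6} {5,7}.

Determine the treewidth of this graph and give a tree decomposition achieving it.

Every bag has size at most 4, so the width is 4 − 1 = 3 and tw(G) ≤ 3. On the other hand G contains the 4-clique {0, 1, 5, 6}. A clique must lie in a single bag of any decomposition, so no decomposition can have width below 3. The upper and lower bounds meet at 3, so that is the treewidth.

Treewidth 3.
One optimal decomposition is:
Bags: B1 = {0, 2, 5, 7}  B2 = {0, 1, 5, 7}  B3 = {2, 3, 5, 7}  B4 = {0, 1, 5, 6}  B5 = {0, 4, 5, 7}
Tree: B1–B2, B1–B3, B2–B4, B2–B5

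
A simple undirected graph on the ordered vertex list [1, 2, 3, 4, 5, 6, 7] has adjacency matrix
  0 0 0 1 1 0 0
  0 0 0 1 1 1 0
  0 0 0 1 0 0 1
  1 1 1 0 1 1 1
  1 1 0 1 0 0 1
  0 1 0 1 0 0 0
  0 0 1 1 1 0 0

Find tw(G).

2

A width-2 tree decomposition is:
Bags: B1 = {2, 4, 5}  B2 = {1, 4, 5}  B3 = {4, 5, 7}  B4 = {2, 4, 6}  B5 = {3, 4, 7}
Tree: B1–B2, B2–B3, B1–B4, B3–B5
Every bag has size at most 3, so the width is 3 − 1 = 2 and tw(G) ≤ 2. Conversely, {3, 4, 7} is a clique of size 3, and the vertices of any clique must share a bag in every tree decomposition; so some bag has ≥ 3 vertices and tw(G) ≥ 2. The upper and lower bounds meet at 2, so that is the treewidth.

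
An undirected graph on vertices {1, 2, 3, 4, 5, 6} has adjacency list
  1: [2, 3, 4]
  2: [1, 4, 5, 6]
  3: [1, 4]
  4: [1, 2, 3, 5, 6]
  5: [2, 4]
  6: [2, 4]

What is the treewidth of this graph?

2

A width-2 tree decomposition is:
Bags: B1 = {2, 4, 5}  B2 = {1, 2, 4}  B3 = {1, 3, 4}  B4 = {2, 4, 6}
Tree: B1–B2, B2–B3, B2–B4
Every bag has size at most 3, so the width is 3 − 1 = 2 and tw(G) ≤ 2. Conversely, {1, 2, 4} is a clique of size 3, and the vertices of any clique must share a bag in every tree decomposition; so some bag has ≥ 3 vertices and tw(G) ≥ 2. Therefore the treewidth is 2.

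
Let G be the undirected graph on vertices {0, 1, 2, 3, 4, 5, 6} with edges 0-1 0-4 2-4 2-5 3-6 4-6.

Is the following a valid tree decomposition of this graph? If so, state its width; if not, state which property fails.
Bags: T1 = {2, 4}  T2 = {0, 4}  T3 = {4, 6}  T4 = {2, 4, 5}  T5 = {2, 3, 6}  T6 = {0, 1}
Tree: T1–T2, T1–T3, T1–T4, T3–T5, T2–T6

No — bags containing vertex 2 are not connected in the tree.

A tree decomposition must satisfy three properties: every vertex lies in some bag; for every edge, both endpoints lie together in some bag; and for every vertex, the bags containing it form a connected subtree. Here bags containing vertex 2 are not connected in the tree, so the decomposition is invalid.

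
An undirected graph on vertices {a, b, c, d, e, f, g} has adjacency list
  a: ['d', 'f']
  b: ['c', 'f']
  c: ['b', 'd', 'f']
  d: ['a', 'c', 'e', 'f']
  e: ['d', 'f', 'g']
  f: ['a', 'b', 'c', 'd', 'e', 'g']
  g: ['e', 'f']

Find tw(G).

A width-2 tree decomposition is:
Bags: B1 = {b, c, f}  B2 = {c, d, f}  B3 = {d, e, f}  B4 = {e, f, g}  B5 = {a, d, f}
Tree: B1–B2, B2–B3, B3–B4, B3–B5
The largest bag has 3 vertices, giving width 2; this decomposition certifies tw(G) ≤ 2. Conversely, {d, e, f} is a clique of size 3, and the vertices of any clique must share a bag in every tree decomposition; so some bag has ≥ 3 vertices and tw(G) ≥ 2. Hence tw(G) = 2 exactly.

2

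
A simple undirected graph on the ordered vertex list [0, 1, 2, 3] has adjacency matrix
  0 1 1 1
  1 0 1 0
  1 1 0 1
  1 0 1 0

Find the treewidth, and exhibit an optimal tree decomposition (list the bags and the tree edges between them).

Every bag has size at most 3, so the width is 3 − 1 = 2 and tw(G) ≤ 2. Conversely, {0, 1, 2} is a clique of size 3, and the vertices of any clique must share a bag in every tree decomposition; so some bag has ≥ 3 vertices and tw(G) ≥ 2. The upper and lower bounds meet at 2, so that is the treewidth.

Treewidth 2.
Bags: B1 = {0, 1, 2}  B2 = {0, 2, 3}
Tree: B1–B2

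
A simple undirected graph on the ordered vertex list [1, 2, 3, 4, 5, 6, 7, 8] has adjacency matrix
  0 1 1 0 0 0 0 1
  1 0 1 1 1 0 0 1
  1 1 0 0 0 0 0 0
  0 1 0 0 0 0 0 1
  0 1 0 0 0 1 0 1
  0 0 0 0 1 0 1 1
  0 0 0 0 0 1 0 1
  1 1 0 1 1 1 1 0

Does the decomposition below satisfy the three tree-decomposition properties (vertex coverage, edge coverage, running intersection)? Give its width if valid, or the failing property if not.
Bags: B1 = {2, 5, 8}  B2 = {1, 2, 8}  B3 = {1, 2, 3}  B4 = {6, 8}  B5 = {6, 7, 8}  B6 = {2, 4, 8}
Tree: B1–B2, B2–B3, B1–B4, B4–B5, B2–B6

No — edge (5,6) lies in no bag.

A tree decomposition must satisfy three properties: every vertex lies in some bag; for every edge, both endpoints lie together in some bag; and for every vertex, the bags containing it form a connected subtree. Here edge (5,6) lies in no bag, so the decomposition is invalid.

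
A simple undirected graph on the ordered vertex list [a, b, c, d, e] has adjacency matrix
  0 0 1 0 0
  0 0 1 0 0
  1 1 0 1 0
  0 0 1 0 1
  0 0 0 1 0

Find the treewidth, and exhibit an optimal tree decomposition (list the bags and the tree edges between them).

Every bag has size at most 2, so the width is 2 − 1 = 1 and tw(G) ≤ 1. G has an edge, so its treewidth is at least 1. Therefore the treewidth is 1.

Treewidth 1.
One optimal decomposition is:
Bags: B1 = {a, c}  B2 = {c, d}  B3 = {b, c}  B4 = {d, e}
Tree: B1–B2, B1–B3, B2–B4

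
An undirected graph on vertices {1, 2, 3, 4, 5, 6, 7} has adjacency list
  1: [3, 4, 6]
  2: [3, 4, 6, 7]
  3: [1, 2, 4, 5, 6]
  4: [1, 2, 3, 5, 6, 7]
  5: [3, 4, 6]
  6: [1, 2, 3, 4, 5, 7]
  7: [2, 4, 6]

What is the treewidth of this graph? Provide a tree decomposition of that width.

Each bag holds 4 vertices, so the decomposition has width 3, which upper-bounds the treewidth. On the other hand G contains the 4-clique {1, 3, 4, 6}. A clique must lie in a single bag of any decomposition, so no decomposition can have width below 3. The upper and lower bounds meet at 3, so that is the treewidth.

Treewidth 3.
One optimal decomposition is:
Bags: B1 = {2, 4, 6, 7}  B2 = {2, 3, 4, 6}  B3 = {1, 3, 4, 6}  B4 = {3, 4, 5, 6}
Tree: B1–B2, B2–B3, B3–B4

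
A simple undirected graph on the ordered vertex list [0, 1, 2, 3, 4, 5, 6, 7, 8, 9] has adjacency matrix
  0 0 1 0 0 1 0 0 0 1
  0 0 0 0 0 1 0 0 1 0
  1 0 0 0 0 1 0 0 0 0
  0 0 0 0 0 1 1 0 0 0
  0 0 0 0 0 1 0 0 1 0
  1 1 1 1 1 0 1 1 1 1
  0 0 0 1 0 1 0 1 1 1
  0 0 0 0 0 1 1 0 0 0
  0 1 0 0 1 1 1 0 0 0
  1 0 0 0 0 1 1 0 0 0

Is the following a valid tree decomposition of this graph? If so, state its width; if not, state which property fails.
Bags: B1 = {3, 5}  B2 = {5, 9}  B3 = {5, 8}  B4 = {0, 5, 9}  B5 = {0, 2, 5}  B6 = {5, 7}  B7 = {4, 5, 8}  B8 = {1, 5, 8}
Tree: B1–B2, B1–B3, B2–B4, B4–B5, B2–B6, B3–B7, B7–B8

No — vertex 6 appears in no bag.

A tree decomposition must satisfy three properties: every vertex lies in some bag; for every edge, both endpoints lie together in some bag; and for every vertex, the bags containing it form a connected subtree. Here vertex 6 appears in no bag, so the decomposition is invalid.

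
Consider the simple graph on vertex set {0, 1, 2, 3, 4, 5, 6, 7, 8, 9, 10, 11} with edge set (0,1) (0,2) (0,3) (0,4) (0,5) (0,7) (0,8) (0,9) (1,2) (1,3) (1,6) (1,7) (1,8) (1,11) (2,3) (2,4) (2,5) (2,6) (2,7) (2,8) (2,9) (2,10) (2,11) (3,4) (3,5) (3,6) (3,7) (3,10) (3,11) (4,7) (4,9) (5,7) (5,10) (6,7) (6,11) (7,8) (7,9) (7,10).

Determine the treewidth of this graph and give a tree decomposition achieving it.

Treewidth 4.
Bags: B1 = {0, 1, 2, 3, 7}  B2 = {0, 2, 3, 4, 7}  B3 = {0, 2, 3, 5, 7}  B4 = {1, 2, 3, 6, 7}  B5 = {0, 1, 2, 7, 8}  B6 = {2, 3, 5, 7, 10}  B7 = {1, 2, 3, 6, 11}  B8 = {0, 2, 4, 7, 9}
Tree: B1–B2, B1–B3, B1–B4, B1–B5, B3–B6, B4–B7, B2–B8

Each bag holds 5 vertices, so the decomposition has width 4, which upper-bounds the treewidth. For the lower bound, the 5 vertices {1, 2, 3, 6, 11} are pairwise adjacent, and any tree decomposition puts a clique entirely inside one bag — forcing width ≥ 4. Therefore the treewidth is 4.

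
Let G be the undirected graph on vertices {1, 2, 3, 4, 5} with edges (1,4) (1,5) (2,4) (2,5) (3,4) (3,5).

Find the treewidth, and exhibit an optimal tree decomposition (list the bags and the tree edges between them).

Each bag holds 3 vertices, so the decomposition has width 2, which upper-bounds the treewidth. For the lower bound, G contains the cycle 3–5–1–4–3, so G is not a forest; only forests have treewidth ≤ 1, hence tw(G) ≥ 2. Hence tw(G) = 2 exactly.

Treewidth 2.
One such decomposition:
Bags: B1 = {3, 4, 5}  B2 = {1, 4, 5}  B3 = {2, 4, 5}
Tree: B1–B2, B2–B3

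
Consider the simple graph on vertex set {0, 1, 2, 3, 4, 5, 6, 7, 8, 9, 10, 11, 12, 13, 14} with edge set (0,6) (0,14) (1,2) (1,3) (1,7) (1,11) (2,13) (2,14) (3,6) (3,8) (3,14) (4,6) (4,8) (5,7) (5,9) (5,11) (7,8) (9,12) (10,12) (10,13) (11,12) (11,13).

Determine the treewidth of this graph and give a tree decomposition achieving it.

The largest bag has 4 vertices, giving width 3; this decomposition certifies tw(G) ≤ 3. For the lower bound: the 4 vertex sets {0,4,6}, {14}, {3}, {1,2,7,8} are disjoint, each induces a connected subgraph, and every pair is joined by at least one edge of G. Contracting each set to a single vertex therefore yields K_{4} as a minor, and since treewidth is minor-monotone, tw(G) ≥ tw(K_{4}) = 3. Hence tw(G) = 3 exactly.

Treewidth 3.
One such decomposition:
Bags: B1 = {0, 4, 6, 14}  B2 = {3, 4, 6, 14}  B3 = {3, 4, 8, 14}  B4 = {2, 3, 8, 14}  B5 = {1, 2, 3, 8}  B6 = {1, 2, 7, 8}  B7 = {1, 2, 7, 13}  B8 = {1, 7, 11, 13}  B9 = {5, 7, 11, 13}  B10 = {5, 10, 11, 13}  B11 = {5, 10, 11, 12}  B12 = {5, 9, 10, 12}
Tree: B1–B2, B2–B3, B3–B4, B4–B5, B5–B6, B6–B7, B7–B8, B8–B9, B9–B10, B10–B11, B11–B12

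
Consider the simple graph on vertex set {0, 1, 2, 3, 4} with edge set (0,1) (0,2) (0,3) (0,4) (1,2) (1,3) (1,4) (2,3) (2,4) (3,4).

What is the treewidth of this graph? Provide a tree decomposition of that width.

Treewidth 4.
One such decomposition:
Bags: B1 = {0, 1, 2, 3, 4}
Tree: (single bag)

With just one bag of size 5, the width is 5 − 1 = 4, so tw(G) ≤ 4. Conversely, {0, 1, 2, 3, 4} is a clique of size 5, and the vertices of any clique must share a bag in every tree decomposition; so some bag has ≥ 5 vertices and tw(G) ≥ 4. The upper and lower bounds meet at 4, so that is the treewidth.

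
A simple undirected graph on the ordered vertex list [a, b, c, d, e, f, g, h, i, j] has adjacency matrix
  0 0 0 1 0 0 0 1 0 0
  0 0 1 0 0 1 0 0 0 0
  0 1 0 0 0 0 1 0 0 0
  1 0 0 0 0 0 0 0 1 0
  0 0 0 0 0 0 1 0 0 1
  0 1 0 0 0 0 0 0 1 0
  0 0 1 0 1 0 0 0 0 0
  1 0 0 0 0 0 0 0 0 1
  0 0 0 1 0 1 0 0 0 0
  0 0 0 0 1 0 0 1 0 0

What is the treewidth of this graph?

A width-2 tree decomposition is:
Bags: B1 = {a, d, h}  B2 = {d, h, j}  B3 = {d, e, j}  B4 = {d, e, g}  B5 = {c, d, g}  B6 = {b, c, d}  B7 = {b, d, f}  B8 = {d, f, i}
Tree: B1–B2, B2–B3, B3–B4, B4–B5, B5–B6, B6–B7, B7–B8
The largest bag has 3 vertices, giving width 2; this decomposition certifies tw(G) ≤ 2. For the lower bound, G contains the cycle d–a–h–j–e–g–c–b–f–i–d, so G is not a forest; only forests have treewidth ≤ 1, hence tw(G) ≥ 2. Therefore the treewidth is 2.

2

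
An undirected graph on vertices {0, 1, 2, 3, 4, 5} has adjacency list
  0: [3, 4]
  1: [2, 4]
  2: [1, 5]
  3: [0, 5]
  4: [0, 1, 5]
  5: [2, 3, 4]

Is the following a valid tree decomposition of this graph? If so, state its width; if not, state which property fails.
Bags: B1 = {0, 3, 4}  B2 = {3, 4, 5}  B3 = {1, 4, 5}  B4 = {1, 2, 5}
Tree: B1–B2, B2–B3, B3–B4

Yes; width 2.

Vertex coverage: the bags together contain {0, 1, 2, 3, 4, 5}, the full vertex set. Edge coverage: each edge of G has both endpoints in at least one bag. Running intersection: for every vertex, the bags containing it form a connected subtree. All three properties hold, so this is a valid tree decomposition of width max|bag| − 1 = 2, and hence tw(G) ≤ 2.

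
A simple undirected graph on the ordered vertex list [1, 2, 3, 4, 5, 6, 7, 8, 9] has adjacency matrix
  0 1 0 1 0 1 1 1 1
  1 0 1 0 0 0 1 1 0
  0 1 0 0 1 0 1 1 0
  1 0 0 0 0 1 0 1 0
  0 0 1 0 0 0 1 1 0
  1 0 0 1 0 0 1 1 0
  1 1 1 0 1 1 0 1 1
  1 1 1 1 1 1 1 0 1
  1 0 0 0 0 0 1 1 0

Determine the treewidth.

3

A width-3 tree decomposition is:
Bags: B1 = {1, 6, 7, 8}  B2 = {1, 2, 7, 8}  B3 = {2, 3, 7, 8}  B4 = {1, 4, 6, 8}  B5 = {1, 7, 8, 9}  B6 = {3, 5, 7, 8}
Tree: B1–B2, B2–B3, B1–B4, B2–B5, B3–B6
Each bag holds 4 vertices, so the decomposition has width 3, which upper-bounds the treewidth. On the other hand G contains the 4-clique {1, 4, 6, 8}. A clique must lie in a single bag of any decomposition, so no decomposition can have width below 3. Therefore the treewidth is 3.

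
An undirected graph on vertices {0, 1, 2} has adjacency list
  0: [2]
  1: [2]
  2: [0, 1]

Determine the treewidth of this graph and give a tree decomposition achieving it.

Every bag has size at most 2, so the width is 2 − 1 = 1 and tw(G) ≤ 1. Since G has at least one edge (e.g. 2–0), it is not an edgeless graph, so tw(G) ≥ 1. Hence tw(G) = 1 exactly.

Treewidth 1.
One optimal decomposition is:
Bags: B1 = {0, 2}  B2 = {1, 2}
Tree: B1–B2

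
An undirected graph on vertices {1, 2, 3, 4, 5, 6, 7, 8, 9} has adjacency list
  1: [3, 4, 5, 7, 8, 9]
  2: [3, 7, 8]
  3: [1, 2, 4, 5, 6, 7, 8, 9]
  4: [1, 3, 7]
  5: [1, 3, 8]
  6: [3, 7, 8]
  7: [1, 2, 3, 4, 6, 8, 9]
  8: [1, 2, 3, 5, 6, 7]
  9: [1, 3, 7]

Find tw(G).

A width-3 tree decomposition is:
Bags: B1 = {2, 3, 7, 8}  B2 = {1, 3, 7, 8}  B3 = {1, 3, 7, 9}  B4 = {3, 6, 7, 8}  B5 = {1, 3, 4, 7}  B6 = {1, 3, 5, 8}
Tree: B1–B2, B2–B3, B2–B4, B3–B5, B2–B6
Every bag has size at most 4, so the width is 4 − 1 = 3 and tw(G) ≤ 3. Conversely, {1, 3, 5, 8} is a clique of size 4, and the vertices of any clique must share a bag in every tree decomposition; so some bag has ≥ 4 vertices and tw(G) ≥ 3. Combining the bounds, tw(G) = 3.

3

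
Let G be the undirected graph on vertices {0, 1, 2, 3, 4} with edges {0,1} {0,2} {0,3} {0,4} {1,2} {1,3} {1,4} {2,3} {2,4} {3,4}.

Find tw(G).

A width-4 tree decomposition is:
Bags: B1 = {0, 1, 2, 3, 4}
Tree: (single bag)
A single bag containing all 5 vertices is trivially a valid decomposition of width 4. On the other hand G contains the 5-clique {0, 1, 2, 3, 4}. A clique must lie in a single bag of any decomposition, so no decomposition can have width below 4. The upper and lower bounds meet at 4, so that is the treewidth.

4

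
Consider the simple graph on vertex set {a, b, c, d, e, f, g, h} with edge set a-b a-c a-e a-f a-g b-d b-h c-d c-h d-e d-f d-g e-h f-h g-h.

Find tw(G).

A width-3 tree decomposition is:
Bags: B1 = {a, b, d, h}  B2 = {a, d, f, h}  B3 = {a, d, g, h}  B4 = {a, c, d, h}  B5 = {a, d, e, h}
Tree: B1–B2, B2–B3, B3–B4, B4–B5
Every bag has size at most 4, so the width is 4 − 1 = 3 and tw(G) ≤ 3. For the lower bound: the 4 vertex sets {a,b}, {d,f}, {h}, {g} are disjoint, each induces a connected subgraph, and every pair is joined by at least one edge of G. Contracting each set to a single vertex therefore yields K_{4} as a minor, and since treewidth is minor-monotone, tw(G) ≥ tw(K_{4}) = 3. Therefore the treewidth is 3.

3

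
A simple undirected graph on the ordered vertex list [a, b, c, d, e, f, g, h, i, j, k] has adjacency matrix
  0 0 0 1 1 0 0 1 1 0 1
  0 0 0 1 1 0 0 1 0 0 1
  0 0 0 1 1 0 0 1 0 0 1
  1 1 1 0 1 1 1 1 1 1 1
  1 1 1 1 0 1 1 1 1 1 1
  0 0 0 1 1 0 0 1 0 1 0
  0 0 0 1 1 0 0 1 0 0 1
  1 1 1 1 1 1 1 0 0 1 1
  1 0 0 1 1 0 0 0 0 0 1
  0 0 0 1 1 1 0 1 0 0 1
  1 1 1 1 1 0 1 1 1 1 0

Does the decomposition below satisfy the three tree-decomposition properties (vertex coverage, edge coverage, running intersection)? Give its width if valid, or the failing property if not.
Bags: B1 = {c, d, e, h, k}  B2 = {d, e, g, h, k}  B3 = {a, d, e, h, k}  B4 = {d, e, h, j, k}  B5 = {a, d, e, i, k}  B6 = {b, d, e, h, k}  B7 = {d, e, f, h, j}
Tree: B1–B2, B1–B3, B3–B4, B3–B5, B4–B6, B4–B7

Yes; width 4.

Checking the three conditions: (i) the bags cover all of {a, b, c, d, e, f, g, h, i, j, k}; (ii) for each edge, some bag contains both endpoints; (iii) the bags containing any fixed vertex form a subtree. All hold, so the decomposition is valid with width 5 − 1 = 4.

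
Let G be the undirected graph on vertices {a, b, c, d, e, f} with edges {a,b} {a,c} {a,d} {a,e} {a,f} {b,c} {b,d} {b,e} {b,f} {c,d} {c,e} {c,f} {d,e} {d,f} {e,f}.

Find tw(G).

5

A width-5 tree decomposition is:
Bags: B1 = {a, b, c, d, e, f}
Tree: (single bag)
With just one bag of size 6, the width is 6 − 1 = 5, so tw(G) ≤ 5. Conversely, {a, b, c, d, e, f} is a clique of size 6, and the vertices of any clique must share a bag in every tree decomposition; so some bag has ≥ 6 vertices and tw(G) ≥ 5. Hence tw(G) = 5 exactly.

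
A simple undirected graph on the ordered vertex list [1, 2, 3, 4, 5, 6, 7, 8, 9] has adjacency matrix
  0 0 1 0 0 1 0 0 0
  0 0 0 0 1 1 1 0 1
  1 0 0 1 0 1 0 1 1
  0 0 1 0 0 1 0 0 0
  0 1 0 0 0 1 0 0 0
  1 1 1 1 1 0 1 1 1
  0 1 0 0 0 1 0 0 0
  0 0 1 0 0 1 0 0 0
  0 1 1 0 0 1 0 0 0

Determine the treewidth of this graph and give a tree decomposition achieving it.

Treewidth 2.
Bags: B1 = {3, 4, 6}  B2 = {3, 6, 8}  B3 = {1, 3, 6}  B4 = {3, 6, 9}  B5 = {2, 6, 9}  B6 = {2, 5, 6}  B7 = {2, 6, 7}
Tree: B1–B2, B2–B3, B1–B4, B4–B5, B5–B6, B6–B7

Each bag holds 3 vertices, so the decomposition has width 2, which upper-bounds the treewidth. For the lower bound, the 3 vertices {2, 6, 9} are pairwise adjacent, and any tree decomposition puts a clique entirely inside one bag — forcing width ≥ 2. Combining the bounds, tw(G) = 2.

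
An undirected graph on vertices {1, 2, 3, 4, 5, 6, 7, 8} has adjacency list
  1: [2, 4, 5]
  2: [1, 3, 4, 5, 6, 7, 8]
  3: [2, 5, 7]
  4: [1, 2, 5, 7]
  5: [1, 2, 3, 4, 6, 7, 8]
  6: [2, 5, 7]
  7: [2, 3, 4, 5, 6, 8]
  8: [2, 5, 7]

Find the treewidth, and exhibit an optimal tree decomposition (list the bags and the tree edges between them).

Treewidth 3.
One optimal decomposition is:
Bags: B1 = {2, 5, 7, 8}  B2 = {2, 3, 5, 7}  B3 = {2, 4, 5, 7}  B4 = {2, 5, 6, 7}  B5 = {1, 2, 4, 5}
Tree: B1–B2, B1–B3, B2–B4, B3–B5

Every bag has size at most 4, so the width is 4 − 1 = 3 and tw(G) ≤ 3. On the other hand G contains the 4-clique {1, 2, 4, 5}. A clique must lie in a single bag of any decomposition, so no decomposition can have width below 3. Combining the bounds, tw(G) = 3.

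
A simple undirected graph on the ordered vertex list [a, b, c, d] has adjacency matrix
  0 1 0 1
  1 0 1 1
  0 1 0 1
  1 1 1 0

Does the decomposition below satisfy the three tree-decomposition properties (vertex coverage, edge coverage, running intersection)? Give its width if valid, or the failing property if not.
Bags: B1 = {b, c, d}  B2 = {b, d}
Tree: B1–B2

A tree decomposition must satisfy three properties: every vertex lies in some bag; for every edge, both endpoints lie together in some bag; and for every vertex, the bags containing it form a connected subtree. Here vertex a appears in no bag, so the decomposition is invalid.

No — vertex a appears in no bag.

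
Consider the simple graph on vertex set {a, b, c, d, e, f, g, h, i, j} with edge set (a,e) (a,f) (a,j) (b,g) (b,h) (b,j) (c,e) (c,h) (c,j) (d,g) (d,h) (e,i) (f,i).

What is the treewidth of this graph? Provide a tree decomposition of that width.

Treewidth 2.
Bags: B1 = {b, d, g}  B2 = {b, d, h}  B3 = {b, h, j}  B4 = {c, h, j}  B5 = {a, c, j}  B6 = {a, c, e}  B7 = {a, e, f}  B8 = {e, f, i}
Tree: B1–B2, B2–B3, B3–B4, B4–B5, B5–B6, B6–B7, B7–B8

Every bag has size at most 3, so the width is 3 − 1 = 2 and tw(G) ≤ 2. Since g–d–h–b–g is a cycle in G, G is not acyclic. Forests are exactly the graphs of treewidth ≤ 1, so tw(G) ≥ 2. Hence tw(G) = 2 exactly.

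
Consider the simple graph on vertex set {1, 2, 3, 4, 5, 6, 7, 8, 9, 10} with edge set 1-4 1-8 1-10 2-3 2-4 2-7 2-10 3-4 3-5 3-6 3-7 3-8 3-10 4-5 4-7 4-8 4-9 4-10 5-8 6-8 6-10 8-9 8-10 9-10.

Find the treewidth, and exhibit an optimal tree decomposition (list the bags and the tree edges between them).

Treewidth 3.
Bags: B1 = {3, 4, 8, 10}  B2 = {1, 4, 8, 10}  B3 = {4, 8, 9, 10}  B4 = {2, 3, 4, 10}  B5 = {2, 3, 4, 7}  B6 = {3, 4, 5, 8}  B7 = {3, 6, 8, 10}
Tree: B1–B2, B2–B3, B1–B4, B4–B5, B1–B6, B1–B7

Each bag holds 4 vertices, so the decomposition has width 3, which upper-bounds the treewidth. For the lower bound, the 4 vertices {1, 4, 8, 10} are pairwise adjacent, and any tree decomposition puts a clique entirely inside one bag — forcing width ≥ 3. Hence tw(G) = 3 exactly.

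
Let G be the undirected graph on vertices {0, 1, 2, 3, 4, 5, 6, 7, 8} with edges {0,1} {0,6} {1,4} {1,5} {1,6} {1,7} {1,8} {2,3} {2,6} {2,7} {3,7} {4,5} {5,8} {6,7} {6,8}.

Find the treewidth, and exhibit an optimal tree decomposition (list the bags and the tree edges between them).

Treewidth 2.
One optimal decomposition is:
Bags: B1 = {1, 6, 7}  B2 = {0, 1, 6}  B3 = {2, 6, 7}  B4 = {2, 3, 7}  B5 = {1, 6, 8}  B6 = {1, 5, 8}  B7 = {1, 4, 5}
Tree: B1–B2, B1–B3, B3–B4, B2–B5, B5–B6, B6–B7

Each bag holds 3 vertices, so the decomposition has width 2, which upper-bounds the treewidth. On the other hand G contains the 3-clique {1, 4, 5}. A clique must lie in a single bag of any decomposition, so no decomposition can have width below 2. Combining the bounds, tw(G) = 2.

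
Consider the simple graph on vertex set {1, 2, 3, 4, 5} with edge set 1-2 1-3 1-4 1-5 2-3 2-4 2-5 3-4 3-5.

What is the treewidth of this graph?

3

A width-3 tree decomposition is:
Bags: B1 = {1, 2, 3, 5}  B2 = {1, 2, 3, 4}
Tree: B1–B2
The largest bag has 4 vertices, giving width 3; this decomposition certifies tw(G) ≤ 3. Conversely, {1, 2, 3, 4} is a clique of size 4, and the vertices of any clique must share a bag in every tree decomposition; so some bag has ≥ 4 vertices and tw(G) ≥ 3. The upper and lower bounds meet at 3, so that is the treewidth.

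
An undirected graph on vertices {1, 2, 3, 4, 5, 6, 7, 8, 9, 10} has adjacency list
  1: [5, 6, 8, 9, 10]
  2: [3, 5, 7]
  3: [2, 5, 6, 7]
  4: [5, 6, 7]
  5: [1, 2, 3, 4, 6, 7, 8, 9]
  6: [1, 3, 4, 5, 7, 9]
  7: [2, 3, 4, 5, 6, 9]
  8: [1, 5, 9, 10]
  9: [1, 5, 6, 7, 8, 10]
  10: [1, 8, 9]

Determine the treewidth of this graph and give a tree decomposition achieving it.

Every bag has size at most 4, so the width is 4 − 1 = 3 and tw(G) ≤ 3. On the other hand G contains the 4-clique {1, 8, 9, 10}. A clique must lie in a single bag of any decomposition, so no decomposition can have width below 3. The upper and lower bounds meet at 3, so that is the treewidth.

Treewidth 3.
One such decomposition:
Bags: B1 = {1, 5, 8, 9}  B2 = {1, 5, 6, 9}  B3 = {5, 6, 7, 9}  B4 = {4, 5, 6, 7}  B5 = {3, 5, 6, 7}  B6 = {2, 3, 5, 7}  B7 = {1, 8, 9, 10}
Tree: B1–B2, B2–B3, B3–B4, B4–B5, B5–B6, B1–B7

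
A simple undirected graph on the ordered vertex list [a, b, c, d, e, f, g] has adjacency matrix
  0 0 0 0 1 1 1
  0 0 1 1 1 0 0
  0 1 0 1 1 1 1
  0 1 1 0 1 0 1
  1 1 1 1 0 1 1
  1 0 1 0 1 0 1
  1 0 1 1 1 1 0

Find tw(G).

A width-3 tree decomposition is:
Bags: B1 = {c, e, f, g}  B2 = {c, d, e, g}  B3 = {a, e, f, g}  B4 = {b, c, d, e}
Tree: B1–B2, B1–B3, B2–B4
Every bag has size at most 4, so the width is 4 − 1 = 3 and tw(G) ≤ 3. Conversely, {c, d, e, g} is a clique of size 4, and the vertices of any clique must share a bag in every tree decomposition; so some bag has ≥ 4 vertices and tw(G) ≥ 3. The upper and lower bounds meet at 3, so that is the treewidth.

3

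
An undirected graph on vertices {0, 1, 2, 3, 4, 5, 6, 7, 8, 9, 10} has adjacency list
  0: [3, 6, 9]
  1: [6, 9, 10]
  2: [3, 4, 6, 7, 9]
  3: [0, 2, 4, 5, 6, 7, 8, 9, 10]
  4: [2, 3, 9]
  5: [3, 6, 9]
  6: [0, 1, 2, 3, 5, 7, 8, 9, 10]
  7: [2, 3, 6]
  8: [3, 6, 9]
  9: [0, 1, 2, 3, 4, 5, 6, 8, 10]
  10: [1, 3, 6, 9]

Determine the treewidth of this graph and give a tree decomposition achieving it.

Treewidth 3.
One optimal decomposition is:
Bags: B1 = {3, 6, 9, 10}  B2 = {2, 3, 6, 9}  B3 = {2, 3, 6, 7}  B4 = {3, 6, 8, 9}  B5 = {3, 5, 6, 9}  B6 = {1, 6, 9, 10}  B7 = {0, 3, 6, 9}  B8 = {2, 3, 4, 9}
Tree: B1–B2, B2–B3, B2–B4, B1–B5, B1–B6, B1–B7, B2–B8

The largest bag has 4 vertices, giving width 3; this decomposition certifies tw(G) ≤ 3. For the lower bound, the 4 vertices {1, 6, 9, 10} are pairwise adjacent, and any tree decomposition puts a clique entirely inside one bag — forcing width ≥ 3. The upper and lower bounds meet at 3, so that is the treewidth.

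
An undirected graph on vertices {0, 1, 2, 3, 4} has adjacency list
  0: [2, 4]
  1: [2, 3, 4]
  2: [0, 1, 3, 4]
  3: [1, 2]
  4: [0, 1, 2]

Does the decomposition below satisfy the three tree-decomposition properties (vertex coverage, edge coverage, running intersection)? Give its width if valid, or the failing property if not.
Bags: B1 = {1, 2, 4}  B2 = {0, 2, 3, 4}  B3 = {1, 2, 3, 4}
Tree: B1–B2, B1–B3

No — bags containing vertex 3 are not connected in the tree.

A tree decomposition must satisfy three properties: every vertex lies in some bag; for every edge, both endpoints lie together in some bag; and for every vertex, the bags containing it form a connected subtree. Here bags containing vertex 3 are not connected in the tree, so the decomposition is invalid.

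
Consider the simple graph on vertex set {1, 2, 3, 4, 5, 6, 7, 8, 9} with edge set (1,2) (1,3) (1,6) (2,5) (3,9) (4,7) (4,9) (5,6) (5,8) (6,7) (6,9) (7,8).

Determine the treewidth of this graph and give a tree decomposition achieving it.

Treewidth 3.
One optimal decomposition is:
Bags: B1 = {4, 5, 7, 8}  B2 = {4, 5, 6, 7}  B3 = {4, 5, 6, 9}  B4 = {2, 5, 6, 9}  B5 = {1, 2, 6, 9}  B6 = {1, 2, 3, 9}
Tree: B1–B2, B2–B3, B3–B4, B4–B5, B5–B6

Every bag has size at most 4, so the width is 4 − 1 = 3 and tw(G) ≤ 3. For the lower bound: the 4 vertex sets {4,7,8}, {5}, {6}, {1,2,3,9} are disjoint, each induces a connected subgraph, and every pair is joined by at least one edge of G. Contracting each set to a single vertex therefore yields K_{4} as a minor, and since treewidth is minor-monotone, tw(G) ≥ tw(K_{4}) = 3. Combining the bounds, tw(G) = 3.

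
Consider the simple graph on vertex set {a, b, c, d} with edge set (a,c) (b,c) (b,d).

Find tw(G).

A width-1 tree decomposition is:
Bags: B1 = {b, c}  B2 = {a, c}  B3 = {b, d}
Tree: B1–B2, B1–B3
Each bag holds 2 vertices, so the decomposition has width 1, which upper-bounds the treewidth. Any graph with an edge has treewidth ≥ 1, and G has the edge b–c. Hence tw(G) = 1 exactly.

1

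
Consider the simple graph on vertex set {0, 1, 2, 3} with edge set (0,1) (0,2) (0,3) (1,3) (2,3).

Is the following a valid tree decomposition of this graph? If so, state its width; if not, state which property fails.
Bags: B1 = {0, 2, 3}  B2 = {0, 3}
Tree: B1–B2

A tree decomposition must satisfy three properties: every vertex lies in some bag; for every edge, both endpoints lie together in some bag; and for every vertex, the bags containing it form a connected subtree. Here vertex 1 appears in no bag, so the decomposition is invalid.

No — vertex 1 appears in no bag.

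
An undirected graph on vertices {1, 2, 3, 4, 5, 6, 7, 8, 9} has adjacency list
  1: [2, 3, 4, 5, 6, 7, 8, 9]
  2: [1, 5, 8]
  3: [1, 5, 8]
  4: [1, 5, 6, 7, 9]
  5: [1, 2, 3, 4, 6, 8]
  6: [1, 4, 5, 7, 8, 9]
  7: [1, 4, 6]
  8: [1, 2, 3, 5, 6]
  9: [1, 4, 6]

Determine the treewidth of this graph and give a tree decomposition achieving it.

Treewidth 3.
One optimal decomposition is:
Bags: B1 = {1, 4, 5, 6}  B2 = {1, 5, 6, 8}  B3 = {1, 4, 6, 9}  B4 = {1, 3, 5, 8}  B5 = {1, 2, 5, 8}  B6 = {1, 4, 6, 7}
Tree: B1–B2, B1–B3, B2–B4, B4–B5, B3–B6

The largest bag has 4 vertices, giving width 3; this decomposition certifies tw(G) ≤ 3. For the lower bound, the 4 vertices {1, 4, 6, 9} are pairwise adjacent, and any tree decomposition puts a clique entirely inside one bag — forcing width ≥ 3. The upper and lower bounds meet at 3, so that is the treewidth.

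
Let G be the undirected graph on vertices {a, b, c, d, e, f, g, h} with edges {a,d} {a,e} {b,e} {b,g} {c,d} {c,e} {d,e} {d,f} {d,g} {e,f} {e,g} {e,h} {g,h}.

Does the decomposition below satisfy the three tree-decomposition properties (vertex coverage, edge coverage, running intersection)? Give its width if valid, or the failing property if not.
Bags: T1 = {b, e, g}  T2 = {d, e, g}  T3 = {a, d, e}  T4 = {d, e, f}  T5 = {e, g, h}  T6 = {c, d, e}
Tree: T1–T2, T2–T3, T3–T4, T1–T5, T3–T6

Every vertex of G appears in some bag (union = {a, b, c, d, e, f, g, h}); every edge is covered by a bag; and for each vertex v the set of bags containing v is connected in the bag tree. The decomposition is therefore valid. The largest bag has 3 vertices, so the width is 2.

Yes; width 2.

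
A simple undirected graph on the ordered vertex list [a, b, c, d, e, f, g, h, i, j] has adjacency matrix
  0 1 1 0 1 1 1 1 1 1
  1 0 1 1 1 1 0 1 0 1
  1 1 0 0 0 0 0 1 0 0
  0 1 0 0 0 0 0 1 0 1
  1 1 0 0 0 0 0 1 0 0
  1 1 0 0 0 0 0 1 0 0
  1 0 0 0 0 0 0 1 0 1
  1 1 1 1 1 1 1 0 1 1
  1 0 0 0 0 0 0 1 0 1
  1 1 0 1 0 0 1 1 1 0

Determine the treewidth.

A width-3 tree decomposition is:
Bags: B1 = {a, g, h, j}  B2 = {a, b, h, j}  B3 = {b, d, h, j}  B4 = {a, b, f, h}  B5 = {a, b, c, h}  B6 = {a, b, e, h}  B7 = {a, h, i, j}
Tree: B1–B2, B2–B3, B2–B4, B4–B5, B2–B6, B1–B7
Every bag has size at most 4, so the width is 4 − 1 = 3 and tw(G) ≤ 3. Conversely, {b, d, h, j} is a clique of size 4, and the vertices of any clique must share a bag in every tree decomposition; so some bag has ≥ 4 vertices and tw(G) ≥ 3. Combining the bounds, tw(G) = 3.

3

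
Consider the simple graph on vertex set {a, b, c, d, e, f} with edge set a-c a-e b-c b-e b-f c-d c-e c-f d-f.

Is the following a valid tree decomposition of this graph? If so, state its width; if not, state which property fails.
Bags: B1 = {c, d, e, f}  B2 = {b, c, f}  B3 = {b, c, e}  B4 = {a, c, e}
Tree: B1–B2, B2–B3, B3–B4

No — bags containing vertex e are not connected in the tree.

A tree decomposition must satisfy three properties: every vertex lies in some bag; for every edge, both endpoints lie together in some bag; and for every vertex, the bags containing it form a connected subtree. Here bags containing vertex e are not connected in the tree, so the decomposition is invalid.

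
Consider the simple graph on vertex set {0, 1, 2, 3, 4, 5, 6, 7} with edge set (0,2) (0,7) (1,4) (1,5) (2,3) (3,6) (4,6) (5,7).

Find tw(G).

A width-2 tree decomposition is:
Bags: B1 = {1, 4, 5}  B2 = {4, 5, 7}  B3 = {0, 4, 7}  B4 = {0, 2, 4}  B5 = {2, 3, 4}  B6 = {3, 4, 6}
Tree: B1–B2, B2–B3, B3–B4, B4–B5, B5–B6
Every bag has size at most 3, so the width is 3 − 1 = 2 and tw(G) ≤ 2. The edges 4–1–5–7–0–2–3–6–4 form a cycle, so G is not a tree and its treewidth is at least 2. Combining the bounds, tw(G) = 2.

2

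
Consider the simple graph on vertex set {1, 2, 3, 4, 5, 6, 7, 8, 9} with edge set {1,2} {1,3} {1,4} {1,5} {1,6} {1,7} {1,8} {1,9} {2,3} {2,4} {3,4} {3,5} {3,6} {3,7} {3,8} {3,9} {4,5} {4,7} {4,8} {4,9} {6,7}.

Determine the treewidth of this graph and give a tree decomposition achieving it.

Treewidth 3.
One optimal decomposition is:
Bags: B1 = {1, 2, 3, 4}  B2 = {1, 3, 4, 8}  B3 = {1, 3, 4, 5}  B4 = {1, 3, 4, 7}  B5 = {1, 3, 4, 9}  B6 = {1, 3, 6, 7}
Tree: B1–B2, B2–B3, B3–B4, B1–B5, B4–B6

The largest bag has 4 vertices, giving width 3; this decomposition certifies tw(G) ≤ 3. For the lower bound, the 4 vertices {1, 2, 3, 4} are pairwise adjacent, and any tree decomposition puts a clique entirely inside one bag — forcing width ≥ 3. Hence tw(G) = 3 exactly.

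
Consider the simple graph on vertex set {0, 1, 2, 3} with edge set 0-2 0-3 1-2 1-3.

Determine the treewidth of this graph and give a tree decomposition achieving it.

The largest bag has 3 vertices, giving width 2; this decomposition certifies tw(G) ≤ 2. For the lower bound, G contains the cycle 1–3–0–2–1, so G is not a forest; only forests have treewidth ≤ 1, hence tw(G) ≥ 2. The upper and lower bounds meet at 2, so that is the treewidth.

Treewidth 2.
Bags: B1 = {0, 1, 3}  B2 = {0, 1, 2}
Tree: B1–B2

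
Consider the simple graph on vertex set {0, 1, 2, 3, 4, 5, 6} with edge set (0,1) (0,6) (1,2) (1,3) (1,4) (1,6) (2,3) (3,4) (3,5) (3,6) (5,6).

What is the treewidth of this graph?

2

A width-2 tree decomposition is:
Bags: B1 = {1, 3, 6}  B2 = {1, 2, 3}  B3 = {0, 1, 6}  B4 = {1, 3, 4}  B5 = {3, 5, 6}
Tree: B1–B2, B1–B3, B1–B4, B1–B5
Every bag has size at most 3, so the width is 3 − 1 = 2 and tw(G) ≤ 2. Conversely, {0, 1, 6} is a clique of size 3, and the vertices of any clique must share a bag in every tree decomposition; so some bag has ≥ 3 vertices and tw(G) ≥ 2. Therefore the treewidth is 2.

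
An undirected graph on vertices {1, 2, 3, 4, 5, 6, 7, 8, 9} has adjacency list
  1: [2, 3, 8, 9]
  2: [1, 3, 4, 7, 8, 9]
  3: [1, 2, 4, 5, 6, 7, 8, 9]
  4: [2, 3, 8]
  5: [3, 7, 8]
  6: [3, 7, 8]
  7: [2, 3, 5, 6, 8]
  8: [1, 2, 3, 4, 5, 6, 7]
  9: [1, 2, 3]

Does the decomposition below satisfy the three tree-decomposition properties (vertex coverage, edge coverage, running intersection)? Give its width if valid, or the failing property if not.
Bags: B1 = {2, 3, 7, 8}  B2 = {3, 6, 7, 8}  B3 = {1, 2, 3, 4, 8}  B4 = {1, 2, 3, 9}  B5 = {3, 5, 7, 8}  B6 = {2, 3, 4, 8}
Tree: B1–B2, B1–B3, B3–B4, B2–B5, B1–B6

No — bags containing vertex 4 are not connected in the tree.

A tree decomposition must satisfy three properties: every vertex lies in some bag; for every edge, both endpoints lie together in some bag; and for every vertex, the bags containing it form a connected subtree. Here bags containing vertex 4 are not connected in the tree, so the decomposition is invalid.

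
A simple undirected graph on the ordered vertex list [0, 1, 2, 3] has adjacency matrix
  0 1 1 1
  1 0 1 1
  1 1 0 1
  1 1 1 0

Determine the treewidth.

3

A width-3 tree decomposition is:
Bags: B1 = {0, 1, 2, 3}
Tree: (single bag)
With just one bag of size 4, the width is 4 − 1 = 3, so tw(G) ≤ 3. Conversely, {0, 1, 2, 3} is a clique of size 4, and the vertices of any clique must share a bag in every tree decomposition; so some bag has ≥ 4 vertices and tw(G) ≥ 3. The upper and lower bounds meet at 3, so that is the treewidth.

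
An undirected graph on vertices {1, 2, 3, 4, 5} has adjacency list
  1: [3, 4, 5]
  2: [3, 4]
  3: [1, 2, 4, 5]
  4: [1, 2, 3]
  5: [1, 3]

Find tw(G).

A width-2 tree decomposition is:
Bags: B1 = {1, 3, 4}  B2 = {1, 3, 5}  B3 = {2, 3, 4}
Tree: B1–B2, B1–B3
The largest bag has 3 vertices, giving width 2; this decomposition certifies tw(G) ≤ 2. On the other hand G contains the 3-clique {1, 3, 4}. A clique must lie in a single bag of any decomposition, so no decomposition can have width below 2. Therefore the treewidth is 2.

2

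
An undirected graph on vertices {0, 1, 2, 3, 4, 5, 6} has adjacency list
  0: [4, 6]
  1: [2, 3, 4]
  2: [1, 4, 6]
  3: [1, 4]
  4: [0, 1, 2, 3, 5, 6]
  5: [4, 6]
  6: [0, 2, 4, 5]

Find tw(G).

2

A width-2 tree decomposition is:
Bags: B1 = {2, 4, 6}  B2 = {0, 4, 6}  B3 = {1, 2, 4}  B4 = {1, 3, 4}  B5 = {4, 5, 6}
Tree: B1–B2, B1–B3, B3–B4, B1–B5
Each bag holds 3 vertices, so the decomposition has width 2, which upper-bounds the treewidth. Conversely, {1, 2, 4} is a clique of size 3, and the vertices of any clique must share a bag in every tree decomposition; so some bag has ≥ 3 vertices and tw(G) ≥ 2. Therefore the treewidth is 2.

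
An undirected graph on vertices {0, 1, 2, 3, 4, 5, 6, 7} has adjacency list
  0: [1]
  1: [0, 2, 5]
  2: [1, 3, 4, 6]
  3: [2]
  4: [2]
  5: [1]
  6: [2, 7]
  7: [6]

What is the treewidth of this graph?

A width-1 tree decomposition is:
Bags: B1 = {1, 2}  B2 = {2, 4}  B3 = {1, 5}  B4 = {2, 6}  B5 = {0, 1}  B6 = {2, 3}  B7 = {6, 7}
Tree: B1–B2, B1–B3, B2–B4, B1–B5, B4–B6, B4–B7
Every bag has size at most 2, so the width is 2 − 1 = 1 and tw(G) ≤ 1. G has an edge, so its treewidth is at least 1. The upper and lower bounds meet at 1, so that is the treewidth.

1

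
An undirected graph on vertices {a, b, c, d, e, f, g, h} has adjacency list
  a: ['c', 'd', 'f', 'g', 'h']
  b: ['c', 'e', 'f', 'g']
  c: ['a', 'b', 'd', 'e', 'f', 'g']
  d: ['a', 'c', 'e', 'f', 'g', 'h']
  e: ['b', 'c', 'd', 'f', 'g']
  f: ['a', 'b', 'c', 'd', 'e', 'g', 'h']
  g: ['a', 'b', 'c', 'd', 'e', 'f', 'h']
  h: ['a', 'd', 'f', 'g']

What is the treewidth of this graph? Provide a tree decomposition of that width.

Every bag has size at most 5, so the width is 5 − 1 = 4 and tw(G) ≤ 4. For the lower bound, the 5 vertices {a, d, f, g, h} are pairwise adjacent, and any tree decomposition puts a clique entirely inside one bag — forcing width ≥ 4. Combining the bounds, tw(G) = 4.

Treewidth 4.
Bags: B1 = {a, c, d, f, g}  B2 = {a, d, f, g, h}  B3 = {c, d, e, f, g}  B4 = {b, c, e, f, g}
Tree: B1–B2, B1–B3, B3–B4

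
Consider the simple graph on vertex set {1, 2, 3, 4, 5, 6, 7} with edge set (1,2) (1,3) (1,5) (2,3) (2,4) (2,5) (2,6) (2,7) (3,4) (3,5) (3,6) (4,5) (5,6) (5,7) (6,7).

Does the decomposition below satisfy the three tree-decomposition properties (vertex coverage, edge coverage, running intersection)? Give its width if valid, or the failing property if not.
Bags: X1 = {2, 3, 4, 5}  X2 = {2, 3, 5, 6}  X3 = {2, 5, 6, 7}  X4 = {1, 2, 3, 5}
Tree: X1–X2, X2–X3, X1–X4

Yes; width 3.

Every vertex of G appears in some bag (union = {1, 2, 3, 4, 5, 6, 7}); every edge is covered by a bag; and for each vertex v the set of bags containing v is connected in the bag tree. The decomposition is therefore valid. The largest bag has 4 vertices, so the width is 3.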